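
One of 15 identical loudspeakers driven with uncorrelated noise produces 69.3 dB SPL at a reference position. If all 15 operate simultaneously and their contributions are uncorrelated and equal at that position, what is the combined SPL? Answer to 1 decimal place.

81.1 dB SPL

15 equal incoherent sources raise the level by 10·log₁₀(15) = 11.76 dB.
L_total = 69.3 + 11.76 = 81.1 dB SPL.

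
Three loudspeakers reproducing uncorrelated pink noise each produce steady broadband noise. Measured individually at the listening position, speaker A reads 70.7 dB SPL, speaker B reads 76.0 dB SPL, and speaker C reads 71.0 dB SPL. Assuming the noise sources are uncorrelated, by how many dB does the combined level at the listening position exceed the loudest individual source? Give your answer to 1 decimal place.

Uncorrelated sources add in intensity (power), not in dB.
L_total = 10·log₁₀(10^(70.7/10) + 10^(76.0/10) + 10^(71.0/10)) = 78.07 dB SPL.
Excess over the loudest (76.0 dB): 78.07 − 76.0 = 2.1 dB.

2.1 dB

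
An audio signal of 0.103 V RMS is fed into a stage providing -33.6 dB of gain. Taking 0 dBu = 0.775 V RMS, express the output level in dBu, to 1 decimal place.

-51.1 dBu

Input level: 20·log₁₀(0.103/0.775) = -17.53 dBu.
Output: -17.53 − 33.6 = -51.1 dBu.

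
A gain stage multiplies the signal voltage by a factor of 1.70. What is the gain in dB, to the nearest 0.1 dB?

4.6 dB

For a voltage ratio, dB = 20·log₁₀(V₂/V₁).
20·log₁₀(1.70) = 4.6 dB.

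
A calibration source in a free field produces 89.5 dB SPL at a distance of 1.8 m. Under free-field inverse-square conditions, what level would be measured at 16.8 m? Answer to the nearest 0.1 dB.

70.1 dB SPL

Inverse-square spreading gives ΔL = −20·log₁₀(d₂/d₁).
ΔL = −20·log₁₀(16.8/1.8) = -19.40 dB, so L₂ = 89.5 + (-19.40) = 70.1 dB SPL.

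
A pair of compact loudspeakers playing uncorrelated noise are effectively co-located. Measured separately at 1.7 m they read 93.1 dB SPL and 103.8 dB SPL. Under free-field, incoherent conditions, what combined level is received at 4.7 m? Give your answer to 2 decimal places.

95.32 dB SPL

Combined at 1.7 m: 10·log₁₀(10^(93.1/10)+10^(103.8/10)) = 104.155 dB SPL.
Then apply −20·log₁₀(4.7/1.7) = -8.833 dB → 95.32 dB SPL.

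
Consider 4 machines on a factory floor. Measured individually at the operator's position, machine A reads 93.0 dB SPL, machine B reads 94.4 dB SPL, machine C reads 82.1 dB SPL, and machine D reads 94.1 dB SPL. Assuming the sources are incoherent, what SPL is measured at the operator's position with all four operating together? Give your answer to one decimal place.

98.7 dB SPL

Add the sources as powers (linear), then convert back to dB:
L_total = 10·log₁₀(10^(93.0/10) + 10^(94.4/10) + 10^(82.1/10) + 10^(94.1/10)) = 10·log₁₀(7482000000) = 98.7 dB SPL.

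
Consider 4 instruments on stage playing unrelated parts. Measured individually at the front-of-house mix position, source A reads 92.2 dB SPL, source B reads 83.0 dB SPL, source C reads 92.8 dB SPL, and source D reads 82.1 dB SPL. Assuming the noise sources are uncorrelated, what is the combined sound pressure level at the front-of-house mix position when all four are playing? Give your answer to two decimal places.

95.94 dB SPL

Add the sources as powers (linear), then convert back to dB:
L_total = 10·log₁₀(10^(92.2/10) + 10^(83.0/10) + 10^(92.8/10) + 10^(82.1/10)) = 10·log₁₀(3927000000) = 95.94 dB SPL.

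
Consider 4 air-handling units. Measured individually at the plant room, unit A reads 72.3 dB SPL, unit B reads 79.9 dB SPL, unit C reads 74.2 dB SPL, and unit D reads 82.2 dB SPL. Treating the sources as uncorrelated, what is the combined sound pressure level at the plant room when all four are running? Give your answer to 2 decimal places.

84.87 dB SPL

Add the sources as powers (linear), then convert back to dB:
L_total = 10·log₁₀(10^(72.3/10) + 10^(79.9/10) + 10^(74.2/10) + 10^(82.2/10)) = 10·log₁₀(307000000) = 84.87 dB SPL.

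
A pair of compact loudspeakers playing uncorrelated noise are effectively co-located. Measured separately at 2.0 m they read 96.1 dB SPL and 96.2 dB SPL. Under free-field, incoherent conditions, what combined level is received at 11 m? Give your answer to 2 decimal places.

Combined at 2.0 m: 10·log₁₀(10^(96.1/10)+10^(96.2/10)) = 99.161 dB SPL.
Then apply −20·log₁₀(11/2.0) = -14.807 dB → 84.35 dB SPL.

84.35 dB SPL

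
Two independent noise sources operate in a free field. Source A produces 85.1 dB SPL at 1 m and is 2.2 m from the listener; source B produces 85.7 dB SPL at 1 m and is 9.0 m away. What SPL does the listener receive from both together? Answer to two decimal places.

78.54 dB SPL

At the listener: L_A = 85.1 − 20·log₁₀(2.2) = 78.252 dB; L_B = 85.7 − 20·log₁₀(9.0) = 66.615 dB.
Combined: 10·log₁₀(10^(78.252/10)+10^(66.615/10)) = 78.54 dB SPL.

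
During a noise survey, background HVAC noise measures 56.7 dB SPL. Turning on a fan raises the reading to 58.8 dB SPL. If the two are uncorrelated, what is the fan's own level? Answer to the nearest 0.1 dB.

54.6 dB SPL

Background correction is a power subtraction:
L_src = 10·log₁₀(10^(58.8/10) − 10^(56.7/10)) = 10·log₁₀(290800) = 54.6 dB SPL.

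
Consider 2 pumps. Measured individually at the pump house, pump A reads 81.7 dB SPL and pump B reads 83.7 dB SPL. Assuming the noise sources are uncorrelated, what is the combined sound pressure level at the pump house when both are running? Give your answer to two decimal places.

85.82 dB SPL

Uncorrelated sources add in intensity (power), not in dB.
L_total = 10·log₁₀(10^(81.7/10) + 10^(83.7/10)) = 10·log₁₀(382300000) = 85.82 dB SPL.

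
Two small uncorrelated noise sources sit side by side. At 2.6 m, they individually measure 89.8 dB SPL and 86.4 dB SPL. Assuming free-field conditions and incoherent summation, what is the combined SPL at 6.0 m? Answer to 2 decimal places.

84.17 dB SPL

Combined at 2.6 m: 10·log₁₀(10^(89.8/10)+10^(86.4/10)) = 91.435 dB SPL.
Then apply −20·log₁₀(6.0/2.6) = -7.264 dB → 84.17 dB SPL.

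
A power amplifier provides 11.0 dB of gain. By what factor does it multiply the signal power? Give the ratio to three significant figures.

Power ratio = 10^(dB/10).
10^(11.0/10) = 10^(1.100) = 12.6.

12.6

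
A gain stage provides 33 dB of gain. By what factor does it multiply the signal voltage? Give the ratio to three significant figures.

Voltage ratio = 10^(dB/20).
10^(33/20) = 10^(1.650) = 44.7.

44.7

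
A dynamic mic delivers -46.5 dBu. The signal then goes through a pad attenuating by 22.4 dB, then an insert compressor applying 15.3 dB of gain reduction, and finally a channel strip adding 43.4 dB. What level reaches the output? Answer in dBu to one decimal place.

-40.8 dBu

In dB, series stages simply add:
-46.5 − 22.4 − 15.3 + 43.4 = -40.8 dBu.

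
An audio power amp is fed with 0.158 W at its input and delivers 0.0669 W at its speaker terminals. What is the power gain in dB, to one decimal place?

Power ratio → dB uses the 10·log₁₀ form:
10·log₁₀(0.0669/0.158) = 10·log₁₀(0.4234) = -3.7 dB.

-3.7 dB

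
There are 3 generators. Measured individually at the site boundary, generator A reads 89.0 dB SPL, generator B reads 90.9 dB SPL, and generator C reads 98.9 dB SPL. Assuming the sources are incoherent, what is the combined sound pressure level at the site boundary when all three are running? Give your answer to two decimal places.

99.91 dB SPL

Add the sources as powers (linear), then convert back to dB:
L_total = 10·log₁₀(10^(89.0/10) + 10^(90.9/10) + 10^(98.9/10)) = 10·log₁₀(9787000000) = 99.91 dB SPL.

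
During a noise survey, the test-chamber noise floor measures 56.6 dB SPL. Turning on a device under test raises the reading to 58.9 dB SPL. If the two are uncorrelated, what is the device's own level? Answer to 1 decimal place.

Background correction is a power subtraction:
L_src = 10·log₁₀(10^(58.9/10) − 10^(56.6/10)) = 10·log₁₀(319200) = 55.0 dB SPL.

55.0 dB SPL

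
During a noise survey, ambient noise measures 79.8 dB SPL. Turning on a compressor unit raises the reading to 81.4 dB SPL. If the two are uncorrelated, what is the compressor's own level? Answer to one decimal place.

76.3 dB SPL

Remove the background by subtracting linear intensities:
L_src = 10·log₁₀(10^(81.4/10) − 10^(79.8/10)) = 10·log₁₀(42540000) = 76.3 dB SPL.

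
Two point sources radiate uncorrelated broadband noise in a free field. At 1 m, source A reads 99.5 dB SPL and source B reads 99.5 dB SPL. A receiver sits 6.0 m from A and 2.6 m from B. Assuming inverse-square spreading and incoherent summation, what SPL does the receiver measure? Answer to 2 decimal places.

91.95 dB SPL

At the listener: L_A = 99.5 − 20·log₁₀(6.0) = 83.937 dB; L_B = 99.5 − 20·log₁₀(2.6) = 91.201 dB.
Combined: 10·log₁₀(10^(83.937/10)+10^(91.201/10)) = 91.95 dB SPL.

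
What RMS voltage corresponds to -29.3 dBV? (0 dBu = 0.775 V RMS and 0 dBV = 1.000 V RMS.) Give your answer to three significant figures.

0.0343 V

V = 1.000 V × 10^(-29.3/20).
= 1.000 × 0.03428 = 0.0343 V.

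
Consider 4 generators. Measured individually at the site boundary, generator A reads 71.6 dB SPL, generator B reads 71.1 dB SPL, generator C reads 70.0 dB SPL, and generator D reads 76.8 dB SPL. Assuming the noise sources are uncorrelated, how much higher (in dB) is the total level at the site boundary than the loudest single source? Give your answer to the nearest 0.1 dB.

2.5 dB

Add the sources as powers (linear), then convert back to dB:
L_total = 10·log₁₀(10^(71.6/10) + 10^(71.1/10) + 10^(70.0/10) + 10^(76.8/10)) = 79.30 dB SPL.
Excess over the loudest (76.8 dB): 79.30 − 76.8 = 2.5 dB.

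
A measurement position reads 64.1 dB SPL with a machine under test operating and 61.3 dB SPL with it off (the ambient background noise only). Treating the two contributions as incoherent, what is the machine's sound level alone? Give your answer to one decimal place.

Background correction is a power subtraction:
L_src = 10·log₁₀(10^(64.1/10) − 10^(61.3/10)) = 10·log₁₀(1221000) = 60.9 dB SPL.

60.9 dB SPL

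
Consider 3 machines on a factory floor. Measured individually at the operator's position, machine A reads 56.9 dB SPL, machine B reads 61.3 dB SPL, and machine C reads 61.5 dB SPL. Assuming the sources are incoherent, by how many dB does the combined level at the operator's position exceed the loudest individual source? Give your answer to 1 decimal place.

3.6 dB

Add the sources as powers (linear), then convert back to dB:
L_total = 10·log₁₀(10^(56.9/10) + 10^(61.3/10) + 10^(61.5/10)) = 65.12 dB SPL.
Excess over the loudest (61.5 dB): 65.12 − 61.5 = 3.6 dB.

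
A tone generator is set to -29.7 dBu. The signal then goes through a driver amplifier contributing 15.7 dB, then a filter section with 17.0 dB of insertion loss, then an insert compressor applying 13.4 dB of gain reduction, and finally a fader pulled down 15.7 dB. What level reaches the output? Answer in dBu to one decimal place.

Cascaded gains and losses add directly in dB.
-29.7 + 15.7 − 17.0 − 13.4 − 15.7 = -60.1 dBu.

-60.1 dBu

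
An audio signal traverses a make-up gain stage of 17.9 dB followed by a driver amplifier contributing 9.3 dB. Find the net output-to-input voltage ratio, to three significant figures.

Net gain = 17.9 + 9.3 = 27.2 dB.
Voltage ratio = 10^(27.2/20) = 22.9.

22.9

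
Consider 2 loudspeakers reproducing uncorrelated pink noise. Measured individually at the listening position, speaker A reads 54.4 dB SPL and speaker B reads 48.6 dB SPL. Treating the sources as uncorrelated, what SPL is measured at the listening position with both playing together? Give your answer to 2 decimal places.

55.41 dB SPL

Add the sources as powers (linear), then convert back to dB:
L_total = 10·log₁₀(10^(54.4/10) + 10^(48.6/10)) = 10·log₁₀(347900) = 55.41 dB SPL.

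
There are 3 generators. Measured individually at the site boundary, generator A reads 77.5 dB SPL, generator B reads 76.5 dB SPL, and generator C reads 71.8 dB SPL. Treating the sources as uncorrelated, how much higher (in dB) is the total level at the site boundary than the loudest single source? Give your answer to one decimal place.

Incoherent sources sum as intensities:
L_total = 10·log₁₀(10^(77.5/10) + 10^(76.5/10) + 10^(71.8/10)) = 80.65 dB SPL.
Excess over the loudest (77.5 dB): 80.65 − 77.5 = 3.1 dB.

3.1 dB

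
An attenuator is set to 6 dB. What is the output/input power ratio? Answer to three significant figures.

0.251

Power ratio = 10^(dB/10).
10^(-6/10) = 10^(-0.6000) = 0.251.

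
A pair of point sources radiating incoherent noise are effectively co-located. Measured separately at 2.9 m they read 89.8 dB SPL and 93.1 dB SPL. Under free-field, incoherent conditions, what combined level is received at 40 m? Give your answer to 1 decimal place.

Combined at 2.9 m: 10·log₁₀(10^(89.8/10)+10^(93.1/10)) = 94.77 dB SPL.
Then apply −20·log₁₀(40/2.9) = -22.79 dB → 72.0 dB SPL.

72.0 dB SPL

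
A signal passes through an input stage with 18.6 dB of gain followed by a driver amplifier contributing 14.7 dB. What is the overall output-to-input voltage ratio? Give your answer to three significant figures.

46.2

Net gain = 18.6 + 14.7 = 33.3 dB.
Voltage ratio = 10^(33.3/20) = 46.2.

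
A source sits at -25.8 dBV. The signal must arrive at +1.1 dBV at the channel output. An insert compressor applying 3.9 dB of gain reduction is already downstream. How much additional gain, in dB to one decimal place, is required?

30.8 dB

The required make-up gain is the shortfall in the dB sum.
G = +1.1 − (-25.8) + 3.9 = 30.8 dB.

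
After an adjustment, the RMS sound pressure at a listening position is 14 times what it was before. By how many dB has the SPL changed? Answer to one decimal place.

SPL change from a pressure ratio uses the 20·log₁₀ form:
20·log₁₀(14) = 22.9 dB.

22.9 dB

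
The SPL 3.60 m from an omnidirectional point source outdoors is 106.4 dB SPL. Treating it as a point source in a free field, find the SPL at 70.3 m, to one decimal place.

For a point source in a free field, ΔL = −20·log₁₀(d₂/d₁).
ΔL = −20·log₁₀(70.3/3.60) = -25.81 dB, so L₂ = 106.4 + (-25.81) = 80.6 dB SPL.

80.6 dB SPL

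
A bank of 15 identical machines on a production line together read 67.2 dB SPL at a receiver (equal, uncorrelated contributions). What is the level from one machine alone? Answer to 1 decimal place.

15 equal incoherent sources add 10·log₁₀(15) = 11.76 dB over one source.
L_one = 67.2 − 11.76 = 55.4 dB SPL.

55.4 dB SPL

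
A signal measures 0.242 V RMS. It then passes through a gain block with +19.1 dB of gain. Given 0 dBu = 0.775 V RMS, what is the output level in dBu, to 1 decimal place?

Input level: 20·log₁₀(0.242/0.775) = -10.11 dBu.
Output: -10.11 + 19.1 = +9.0 dBu.

+9.0 dBu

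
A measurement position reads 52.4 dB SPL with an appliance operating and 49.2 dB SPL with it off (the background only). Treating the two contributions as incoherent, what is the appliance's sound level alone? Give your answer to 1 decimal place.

Subtract intensities: L_src = 10·log₁₀(10^(L_total/10) − 10^(L_bg/10)).
L_src = 10·log₁₀(10^(52.4/10) − 10^(49.2/10)) = 10·log₁₀(90600) = 49.6 dB SPL.

49.6 dB SPL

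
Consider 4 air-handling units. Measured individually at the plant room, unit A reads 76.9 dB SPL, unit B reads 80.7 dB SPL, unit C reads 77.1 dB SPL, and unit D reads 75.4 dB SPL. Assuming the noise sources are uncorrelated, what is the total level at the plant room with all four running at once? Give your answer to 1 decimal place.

Add the sources as powers (linear), then convert back to dB:
L_total = 10·log₁₀(10^(76.9/10) + 10^(80.7/10) + 10^(77.1/10) + 10^(75.4/10)) = 10·log₁₀(252400000) = 84.0 dB SPL.

84.0 dB SPL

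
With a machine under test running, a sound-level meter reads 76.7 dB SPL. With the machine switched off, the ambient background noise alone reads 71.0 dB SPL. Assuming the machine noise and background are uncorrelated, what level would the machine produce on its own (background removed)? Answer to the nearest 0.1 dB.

Background correction is a power subtraction:
L_src = 10·log₁₀(10^(76.7/10) − 10^(71.0/10)) = 10·log₁₀(34180000) = 75.3 dB SPL.

75.3 dB SPL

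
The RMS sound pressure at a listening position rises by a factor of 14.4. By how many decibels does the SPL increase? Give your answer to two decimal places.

Sound pressure is an amplitude quantity: ΔL = 20·log₁₀(p₂/p₁).
20·log₁₀(14.4) = 23.17 dB.

23.17 dB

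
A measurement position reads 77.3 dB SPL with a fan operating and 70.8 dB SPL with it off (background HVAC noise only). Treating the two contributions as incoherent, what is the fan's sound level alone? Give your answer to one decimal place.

Subtract intensities: L_src = 10·log₁₀(10^(L_total/10) − 10^(L_bg/10)).
L_src = 10·log₁₀(10^(77.3/10) − 10^(70.8/10)) = 10·log₁₀(41680000) = 76.2 dB SPL.

76.2 dB SPL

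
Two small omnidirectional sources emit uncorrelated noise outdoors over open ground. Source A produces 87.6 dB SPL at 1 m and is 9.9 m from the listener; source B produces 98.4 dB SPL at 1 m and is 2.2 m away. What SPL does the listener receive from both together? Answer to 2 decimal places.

At the listener: L_A = 87.6 − 20·log₁₀(9.9) = 67.687 dB; L_B = 98.4 − 20·log₁₀(2.2) = 91.552 dB.
Combined: 10·log₁₀(10^(67.687/10)+10^(91.552/10)) = 91.57 dB SPL.

91.57 dB SPL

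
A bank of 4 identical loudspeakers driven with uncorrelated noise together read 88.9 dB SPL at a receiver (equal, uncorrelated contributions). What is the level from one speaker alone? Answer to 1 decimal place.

4 equal incoherent sources add 10·log₁₀(4) = 6.02 dB over one source.
L_one = 88.9 − 6.02 = 82.9 dB SPL.

82.9 dB SPL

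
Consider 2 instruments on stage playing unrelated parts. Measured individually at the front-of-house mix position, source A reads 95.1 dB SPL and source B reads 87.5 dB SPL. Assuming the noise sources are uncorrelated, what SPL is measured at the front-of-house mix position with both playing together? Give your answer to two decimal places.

Uncorrelated sources add in intensity (power), not in dB.
L_total = 10·log₁₀(10^(95.1/10) + 10^(87.5/10)) = 10·log₁₀(3798000000) = 95.80 dB SPL.

95.80 dB SPL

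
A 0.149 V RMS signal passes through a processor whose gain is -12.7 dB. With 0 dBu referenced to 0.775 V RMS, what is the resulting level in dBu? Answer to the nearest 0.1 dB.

-27.0 dBu

Input level: 20·log₁₀(0.149/0.775) = -14.32 dBu.
Output: -14.32 − 12.7 = -27.0 dBu.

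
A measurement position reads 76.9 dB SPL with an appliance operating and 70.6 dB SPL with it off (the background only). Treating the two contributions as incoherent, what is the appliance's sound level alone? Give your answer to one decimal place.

75.7 dB SPL

Background correction is a power subtraction:
L_src = 10·log₁₀(10^(76.9/10) − 10^(70.6/10)) = 10·log₁₀(37500000) = 75.7 dB SPL.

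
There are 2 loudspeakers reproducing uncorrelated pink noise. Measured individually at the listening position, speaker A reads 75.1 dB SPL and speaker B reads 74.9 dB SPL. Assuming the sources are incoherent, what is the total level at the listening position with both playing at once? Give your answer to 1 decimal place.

Add the sources as powers (linear), then convert back to dB:
L_total = 10·log₁₀(10^(75.1/10) + 10^(74.9/10)) = 10·log₁₀(63260000) = 78.0 dB SPL.

78.0 dB SPL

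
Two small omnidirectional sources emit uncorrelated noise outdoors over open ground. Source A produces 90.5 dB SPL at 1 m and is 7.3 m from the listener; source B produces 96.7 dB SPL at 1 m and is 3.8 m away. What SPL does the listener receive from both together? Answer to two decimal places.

85.38 dB SPL

At the listener: L_A = 90.5 − 20·log₁₀(7.3) = 73.234 dB; L_B = 96.7 − 20·log₁₀(3.8) = 85.104 dB.
Combined: 10·log₁₀(10^(73.234/10)+10^(85.104/10)) = 85.38 dB SPL.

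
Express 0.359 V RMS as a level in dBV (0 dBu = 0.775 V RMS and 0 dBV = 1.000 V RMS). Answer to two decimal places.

dBV = 20·log₁₀(V / 1.000 V).
20·log₁₀(0.359/1.000) = -8.90 dBV.

-8.90 dBV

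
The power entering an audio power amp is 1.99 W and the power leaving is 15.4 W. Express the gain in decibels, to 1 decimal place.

For a power ratio, dB = 10·log₁₀(P₂/P₁).
10·log₁₀(15.4/1.99) = 10·log₁₀(7.739) = 8.9 dB.

8.9 dB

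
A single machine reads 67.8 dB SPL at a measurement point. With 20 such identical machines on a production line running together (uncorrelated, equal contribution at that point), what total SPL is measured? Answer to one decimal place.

20 equal incoherent sources raise the level by 10·log₁₀(20) = 13.01 dB.
L_total = 67.8 + 13.01 = 80.8 dB SPL.

80.8 dB SPL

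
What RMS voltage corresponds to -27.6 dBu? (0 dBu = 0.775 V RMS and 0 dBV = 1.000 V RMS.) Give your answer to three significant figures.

0.0323 V

V = 0.775 V × 10^(-27.6/20).
= 0.775 × 0.04169 = 0.0323 V.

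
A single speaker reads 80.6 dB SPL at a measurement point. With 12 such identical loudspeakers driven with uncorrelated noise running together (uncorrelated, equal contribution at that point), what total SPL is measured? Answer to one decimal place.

91.4 dB SPL

12 equal incoherent sources raise the level by 10·log₁₀(12) = 10.79 dB.
L_total = 80.6 + 10.79 = 91.4 dB SPL.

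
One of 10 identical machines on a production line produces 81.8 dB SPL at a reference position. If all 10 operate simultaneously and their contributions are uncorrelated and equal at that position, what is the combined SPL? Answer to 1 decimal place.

91.8 dB SPL

10 equal incoherent sources raise the level by 10·log₁₀(10) = 10.00 dB.
L_total = 81.8 + 10.00 = 91.8 dB SPL.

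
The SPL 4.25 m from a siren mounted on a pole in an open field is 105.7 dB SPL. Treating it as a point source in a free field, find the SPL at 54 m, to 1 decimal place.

Inverse-square spreading gives ΔL = −20·log₁₀(d₂/d₁).
ΔL = −20·log₁₀(54/4.25) = -22.08 dB, so L₂ = 105.7 + (-22.08) = 83.6 dB SPL.

83.6 dB SPL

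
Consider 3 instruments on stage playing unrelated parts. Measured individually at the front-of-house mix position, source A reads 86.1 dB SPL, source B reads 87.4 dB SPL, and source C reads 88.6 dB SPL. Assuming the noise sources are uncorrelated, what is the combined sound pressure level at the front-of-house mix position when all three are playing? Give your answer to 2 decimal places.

92.26 dB SPL

Add the sources as powers (linear), then convert back to dB:
L_total = 10·log₁₀(10^(86.1/10) + 10^(87.4/10) + 10^(88.6/10)) = 10·log₁₀(1681000000) = 92.26 dB SPL.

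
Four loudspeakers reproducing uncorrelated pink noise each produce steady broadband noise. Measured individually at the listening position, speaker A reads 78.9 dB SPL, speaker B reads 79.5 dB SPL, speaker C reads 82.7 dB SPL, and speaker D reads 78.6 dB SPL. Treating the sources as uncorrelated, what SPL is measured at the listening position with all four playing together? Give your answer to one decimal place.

86.3 dB SPL

Add the sources as powers (linear), then convert back to dB:
L_total = 10·log₁₀(10^(78.9/10) + 10^(79.5/10) + 10^(82.7/10) + 10^(78.6/10)) = 10·log₁₀(425400000) = 86.3 dB SPL.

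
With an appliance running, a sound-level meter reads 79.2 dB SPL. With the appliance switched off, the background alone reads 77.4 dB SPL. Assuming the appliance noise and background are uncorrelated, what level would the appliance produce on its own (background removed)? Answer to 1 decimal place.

74.5 dB SPL

Remove the background by subtracting linear intensities:
L_src = 10·log₁₀(10^(79.2/10) − 10^(77.4/10)) = 10·log₁₀(28220000) = 74.5 dB SPL.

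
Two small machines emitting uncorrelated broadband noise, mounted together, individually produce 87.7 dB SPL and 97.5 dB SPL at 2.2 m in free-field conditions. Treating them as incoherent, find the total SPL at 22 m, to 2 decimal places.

Combined at 2.2 m: 10·log₁₀(10^(87.7/10)+10^(97.5/10)) = 97.932 dB SPL.
Then apply −20·log₁₀(22/2.2) = -20.000 dB → 77.93 dB SPL.

77.93 dB SPL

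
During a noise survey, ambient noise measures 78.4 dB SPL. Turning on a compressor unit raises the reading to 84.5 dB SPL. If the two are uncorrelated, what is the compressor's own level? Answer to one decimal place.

Background correction is a power subtraction:
L_src = 10·log₁₀(10^(84.5/10) − 10^(78.4/10)) = 10·log₁₀(212700000) = 83.3 dB SPL.

83.3 dB SPL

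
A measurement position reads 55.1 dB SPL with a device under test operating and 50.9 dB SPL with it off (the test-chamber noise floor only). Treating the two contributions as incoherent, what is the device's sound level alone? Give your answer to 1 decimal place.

Subtract intensities: L_src = 10·log₁₀(10^(L_total/10) − 10^(L_bg/10)).
L_src = 10·log₁₀(10^(55.1/10) − 10^(50.9/10)) = 10·log₁₀(200600) = 53.0 dB SPL.

53.0 dB SPL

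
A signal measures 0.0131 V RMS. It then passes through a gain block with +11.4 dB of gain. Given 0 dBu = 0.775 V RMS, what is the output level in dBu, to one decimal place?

Input level: 20·log₁₀(0.0131/0.775) = -35.44 dBu.
Output: -35.44 + 11.4 = -24.0 dBu.

-24.0 dBu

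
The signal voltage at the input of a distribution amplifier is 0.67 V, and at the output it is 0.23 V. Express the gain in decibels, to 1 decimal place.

Voltage is an amplitude quantity, so gain = 20·log₁₀(V_out/V_in).
20·log₁₀(0.23/0.67) = 20·log₁₀(0.3433) = -9.3 dB.

-9.3 dB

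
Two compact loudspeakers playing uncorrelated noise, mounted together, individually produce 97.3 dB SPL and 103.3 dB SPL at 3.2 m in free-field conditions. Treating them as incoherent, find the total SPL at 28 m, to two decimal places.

Combined at 3.2 m: 10·log₁₀(10^(97.3/10)+10^(103.3/10)) = 104.273 dB SPL.
Then apply −20·log₁₀(28/3.2) = -18.840 dB → 85.43 dB SPL.

85.43 dB SPL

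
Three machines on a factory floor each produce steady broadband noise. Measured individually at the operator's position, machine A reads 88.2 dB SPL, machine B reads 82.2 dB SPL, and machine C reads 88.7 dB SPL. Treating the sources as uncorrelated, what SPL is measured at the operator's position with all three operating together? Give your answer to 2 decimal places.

Uncorrelated sources add in intensity (power), not in dB.
L_total = 10·log₁₀(10^(88.2/10) + 10^(82.2/10) + 10^(88.7/10)) = 10·log₁₀(1568000000) = 91.95 dB SPL.

91.95 dB SPL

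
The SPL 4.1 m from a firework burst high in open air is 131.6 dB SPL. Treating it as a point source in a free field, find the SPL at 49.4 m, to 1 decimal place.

110.0 dB SPL

Inverse-square spreading gives ΔL = −20·log₁₀(d₂/d₁).
ΔL = −20·log₁₀(49.4/4.1) = -21.62 dB, so L₂ = 131.6 + (-21.62) = 110.0 dB SPL.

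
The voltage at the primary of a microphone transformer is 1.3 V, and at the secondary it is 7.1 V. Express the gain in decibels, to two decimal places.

14.75 dB

Voltage ratio → dB uses the 20·log₁₀ form:
20·log₁₀(7.1/1.3) = 20·log₁₀(5.462) = 14.75 dB.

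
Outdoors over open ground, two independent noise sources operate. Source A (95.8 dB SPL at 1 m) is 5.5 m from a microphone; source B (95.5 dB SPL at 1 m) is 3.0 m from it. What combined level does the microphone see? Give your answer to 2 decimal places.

At the listener: L_A = 95.8 − 20·log₁₀(5.5) = 80.993 dB; L_B = 95.5 − 20·log₁₀(3.0) = 85.958 dB.
Combined: 10·log₁₀(10^(80.993/10)+10^(85.958/10)) = 87.16 dB SPL.

87.16 dB SPL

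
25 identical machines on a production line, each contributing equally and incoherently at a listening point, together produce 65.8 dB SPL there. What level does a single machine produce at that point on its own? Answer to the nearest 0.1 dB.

51.8 dB SPL

25 equal incoherent sources add 10·log₁₀(25) = 13.98 dB over one source.
L_one = 65.8 − 13.98 = 51.8 dB SPL.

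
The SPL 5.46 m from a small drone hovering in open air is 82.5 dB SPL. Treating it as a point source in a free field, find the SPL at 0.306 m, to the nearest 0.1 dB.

107.5 dB SPL

Free-field point source: level drops by 20·log₁₀ of the distance ratio.
ΔL = −20·log₁₀(0.306/5.46) = 25.03 dB, so L₂ = 82.5 + (25.03) = 107.5 dB SPL.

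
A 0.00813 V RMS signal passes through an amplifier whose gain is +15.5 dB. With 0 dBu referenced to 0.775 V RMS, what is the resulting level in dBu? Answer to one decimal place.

Input level: 20·log₁₀(0.00813/0.775) = -39.58 dBu.
Output: -39.58 + 15.5 = -24.1 dBu.

-24.1 dBu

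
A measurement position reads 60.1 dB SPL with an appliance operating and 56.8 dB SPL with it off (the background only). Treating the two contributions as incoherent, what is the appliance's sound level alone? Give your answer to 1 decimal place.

Background correction is a power subtraction:
L_src = 10·log₁₀(10^(60.1/10) − 10^(56.8/10)) = 10·log₁₀(544700) = 57.4 dB SPL.

57.4 dB SPL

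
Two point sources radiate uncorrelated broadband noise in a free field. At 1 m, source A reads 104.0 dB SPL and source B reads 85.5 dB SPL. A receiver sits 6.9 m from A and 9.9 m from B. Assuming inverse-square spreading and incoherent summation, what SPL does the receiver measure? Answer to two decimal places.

87.25 dB SPL

At the listener: L_A = 104.0 − 20·log₁₀(6.9) = 87.223 dB; L_B = 85.5 − 20·log₁₀(9.9) = 65.587 dB.
Combined: 10·log₁₀(10^(87.223/10)+10^(65.587/10)) = 87.25 dB SPL.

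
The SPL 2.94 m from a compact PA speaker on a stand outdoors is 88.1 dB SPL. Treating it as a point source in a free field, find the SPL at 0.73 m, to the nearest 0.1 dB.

Inverse-square spreading gives ΔL = −20·log₁₀(d₂/d₁).
ΔL = −20·log₁₀(0.73/2.94) = 12.10 dB, so L₂ = 88.1 + (12.10) = 100.2 dB SPL.

100.2 dB SPL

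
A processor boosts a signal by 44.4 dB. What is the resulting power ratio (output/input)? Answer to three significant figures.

27500

Power ratio = 10^(dB/10).
10^(44.4/10) = 10^(4.440) = 27500.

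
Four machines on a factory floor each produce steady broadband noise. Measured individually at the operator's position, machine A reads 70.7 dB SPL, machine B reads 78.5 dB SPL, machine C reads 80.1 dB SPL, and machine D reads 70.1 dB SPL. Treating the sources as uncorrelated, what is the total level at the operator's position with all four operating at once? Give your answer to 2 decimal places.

Add the sources as powers (linear), then convert back to dB:
L_total = 10·log₁₀(10^(70.7/10) + 10^(78.5/10) + 10^(80.1/10) + 10^(70.1/10)) = 10·log₁₀(195100000) = 82.90 dB SPL.

82.90 dB SPL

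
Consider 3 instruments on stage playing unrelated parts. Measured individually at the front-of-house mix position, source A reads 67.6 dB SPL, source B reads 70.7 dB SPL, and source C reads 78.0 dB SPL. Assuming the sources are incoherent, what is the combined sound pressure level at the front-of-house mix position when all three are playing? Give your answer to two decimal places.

79.06 dB SPL

Uncorrelated sources add in intensity (power), not in dB.
L_total = 10·log₁₀(10^(67.6/10) + 10^(70.7/10) + 10^(78.0/10)) = 10·log₁₀(80600000) = 79.06 dB SPL.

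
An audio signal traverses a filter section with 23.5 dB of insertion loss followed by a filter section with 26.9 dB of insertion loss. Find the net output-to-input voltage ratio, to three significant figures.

Net gain = (−23.5) + (−26.9) = -50.4 dB.
Voltage ratio = 10^(-50.4/20) = 0.00302.

0.00302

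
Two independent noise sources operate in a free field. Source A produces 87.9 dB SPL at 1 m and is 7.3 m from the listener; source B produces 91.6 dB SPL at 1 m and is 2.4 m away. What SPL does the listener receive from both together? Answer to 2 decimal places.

At the listener: L_A = 87.9 − 20·log₁₀(7.3) = 70.634 dB; L_B = 91.6 − 20·log₁₀(2.4) = 83.996 dB.
Combined: 10·log₁₀(10^(70.634/10)+10^(83.996/10)) = 84.19 dB SPL.

84.19 dB SPL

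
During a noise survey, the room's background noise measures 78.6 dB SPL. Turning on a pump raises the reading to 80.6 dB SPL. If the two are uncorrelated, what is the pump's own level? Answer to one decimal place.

Subtract intensities: L_src = 10·log₁₀(10^(L_total/10) − 10^(L_bg/10)).
L_src = 10·log₁₀(10^(80.6/10) − 10^(78.6/10)) = 10·log₁₀(42370000) = 76.3 dB SPL.

76.3 dB SPL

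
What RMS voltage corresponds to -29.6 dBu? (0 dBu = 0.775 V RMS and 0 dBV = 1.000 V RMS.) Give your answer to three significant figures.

0.0257 V

V = 0.775 V × 10^(-29.6/20).
= 0.775 × 0.03311 = 0.0257 V.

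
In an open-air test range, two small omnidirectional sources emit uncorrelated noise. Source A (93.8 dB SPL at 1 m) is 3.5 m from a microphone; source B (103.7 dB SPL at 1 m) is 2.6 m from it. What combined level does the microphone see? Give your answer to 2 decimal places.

95.64 dB SPL

At the listener: L_A = 93.8 − 20·log₁₀(3.5) = 82.919 dB; L_B = 103.7 − 20·log₁₀(2.6) = 95.401 dB.
Combined: 10·log₁₀(10^(82.919/10)+10^(95.401/10)) = 95.64 dB SPL.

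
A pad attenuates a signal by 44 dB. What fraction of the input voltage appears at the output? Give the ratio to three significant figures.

0.00631

Voltage ratio = 10^(dB/20).
10^(-44/20) = 10^(-2.200) = 0.00631.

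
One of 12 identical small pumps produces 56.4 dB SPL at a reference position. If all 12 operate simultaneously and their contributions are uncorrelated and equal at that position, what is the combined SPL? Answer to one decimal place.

67.2 dB SPL

12 equal incoherent sources raise the level by 10·log₁₀(12) = 10.79 dB.
L_total = 56.4 + 10.79 = 67.2 dB SPL.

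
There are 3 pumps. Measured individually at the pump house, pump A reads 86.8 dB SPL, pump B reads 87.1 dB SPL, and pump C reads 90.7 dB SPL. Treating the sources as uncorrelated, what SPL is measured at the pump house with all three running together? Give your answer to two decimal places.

93.36 dB SPL

Uncorrelated sources add in intensity (power), not in dB.
L_total = 10·log₁₀(10^(86.8/10) + 10^(87.1/10) + 10^(90.7/10)) = 10·log₁₀(2166000000) = 93.36 dB SPL.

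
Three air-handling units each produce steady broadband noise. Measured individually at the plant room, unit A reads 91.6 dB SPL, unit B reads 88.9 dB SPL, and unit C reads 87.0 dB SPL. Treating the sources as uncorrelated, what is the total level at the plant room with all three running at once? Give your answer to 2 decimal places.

Add the sources as powers (linear), then convert back to dB:
L_total = 10·log₁₀(10^(91.6/10) + 10^(88.9/10) + 10^(87.0/10)) = 10·log₁₀(2723000000) = 94.35 dB SPL.

94.35 dB SPL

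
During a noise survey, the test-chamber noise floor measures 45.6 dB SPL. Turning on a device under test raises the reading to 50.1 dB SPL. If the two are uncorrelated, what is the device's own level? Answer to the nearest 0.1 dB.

48.2 dB SPL

Remove the background by subtracting linear intensities:
L_src = 10·log₁₀(10^(50.1/10) − 10^(45.6/10)) = 10·log₁₀(66020) = 48.2 dB SPL.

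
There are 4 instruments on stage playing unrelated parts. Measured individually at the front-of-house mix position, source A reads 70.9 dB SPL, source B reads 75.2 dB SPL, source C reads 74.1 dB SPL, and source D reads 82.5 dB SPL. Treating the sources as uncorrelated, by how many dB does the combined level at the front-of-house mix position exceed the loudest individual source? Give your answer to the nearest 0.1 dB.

1.5 dB

Add the sources as powers (linear), then convert back to dB:
L_total = 10·log₁₀(10^(70.9/10) + 10^(75.2/10) + 10^(74.1/10) + 10^(82.5/10)) = 83.96 dB SPL.
Excess over the loudest (82.5 dB): 83.96 − 82.5 = 1.5 dB.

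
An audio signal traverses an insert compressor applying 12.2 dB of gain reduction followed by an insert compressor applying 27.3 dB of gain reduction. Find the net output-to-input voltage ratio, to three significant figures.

Net gain = (−12.2) + (−27.3) = -39.5 dB.
Voltage ratio = 10^(-39.5/20) = 0.0106.

0.0106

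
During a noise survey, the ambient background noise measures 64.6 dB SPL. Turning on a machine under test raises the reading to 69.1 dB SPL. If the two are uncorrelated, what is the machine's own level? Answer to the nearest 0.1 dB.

67.2 dB SPL

Remove the background by subtracting linear intensities:
L_src = 10·log₁₀(10^(69.1/10) − 10^(64.6/10)) = 10·log₁₀(5244000) = 67.2 dB SPL.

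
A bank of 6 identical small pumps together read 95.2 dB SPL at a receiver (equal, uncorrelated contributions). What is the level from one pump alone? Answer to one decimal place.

87.4 dB SPL

6 equal incoherent sources add 10·log₁₀(6) = 7.78 dB over one source.
L_one = 95.2 − 7.78 = 87.4 dB SPL.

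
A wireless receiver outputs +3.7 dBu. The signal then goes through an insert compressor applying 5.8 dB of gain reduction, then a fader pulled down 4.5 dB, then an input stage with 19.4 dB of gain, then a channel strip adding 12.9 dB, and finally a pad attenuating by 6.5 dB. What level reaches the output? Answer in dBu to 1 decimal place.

Cascaded gains and losses add directly in dB.
+3.7 − 5.8 − 4.5 + 19.4 + 12.9 − 6.5 = +19.2 dBu.

+19.2 dBu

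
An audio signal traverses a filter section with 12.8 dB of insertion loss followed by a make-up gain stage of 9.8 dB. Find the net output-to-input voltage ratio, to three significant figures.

0.708

Net gain = (−12.8) + 9.8 = -3.0 dB.
Voltage ratio = 10^(-3.0/20) = 0.708.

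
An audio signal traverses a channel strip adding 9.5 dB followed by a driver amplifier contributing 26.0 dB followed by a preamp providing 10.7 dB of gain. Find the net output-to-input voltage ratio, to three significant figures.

Net gain = 9.5 + 26.0 + 10.7 = 46.2 dB.
Voltage ratio = 10^(46.2/20) = 204.

204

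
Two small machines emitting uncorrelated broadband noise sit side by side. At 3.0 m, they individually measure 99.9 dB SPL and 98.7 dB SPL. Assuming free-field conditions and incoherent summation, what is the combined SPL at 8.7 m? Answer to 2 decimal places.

Combined at 3.0 m: 10·log₁₀(10^(99.9/10)+10^(98.7/10)) = 102.352 dB SPL.
Then apply −20·log₁₀(8.7/3.0) = -9.248 dB → 93.10 dB SPL.

93.10 dB SPL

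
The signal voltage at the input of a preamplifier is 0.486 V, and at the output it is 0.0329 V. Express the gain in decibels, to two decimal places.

For a voltage ratio, dB = 20·log₁₀(V₂/V₁).
20·log₁₀(0.0329/0.486) = 20·log₁₀(0.06770) = -23.39 dB.

-23.39 dB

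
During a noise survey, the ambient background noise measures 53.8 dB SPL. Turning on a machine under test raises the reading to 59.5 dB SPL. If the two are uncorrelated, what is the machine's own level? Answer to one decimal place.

Background correction is a power subtraction:
L_src = 10·log₁₀(10^(59.5/10) − 10^(53.8/10)) = 10·log₁₀(651400) = 58.1 dB SPL.

58.1 dB SPL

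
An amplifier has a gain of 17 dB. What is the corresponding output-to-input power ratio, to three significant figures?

Power ratio = 10^(dB/10).
10^(17/10) = 10^(1.700) = 50.1.

50.1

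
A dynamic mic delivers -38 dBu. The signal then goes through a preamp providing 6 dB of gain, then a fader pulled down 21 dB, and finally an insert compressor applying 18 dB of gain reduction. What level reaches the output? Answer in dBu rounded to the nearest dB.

In dB, series stages simply add:
-38 + 6 − 21 − 18 = -71 dBu.

-71 dBu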